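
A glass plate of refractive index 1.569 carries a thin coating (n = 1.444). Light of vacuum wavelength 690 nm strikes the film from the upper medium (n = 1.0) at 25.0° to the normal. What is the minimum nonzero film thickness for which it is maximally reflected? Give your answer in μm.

0.250 μm

At the upper boundary (n = 1.0 to n = 1.444) the reflected ray undergoes a half-wave phase shift.
Ray reflecting at the bottom interface goes from n = 1.444 toward n = 1.569: a half-wave phase shift.
The two reflections carry the same phase change, so no net offset.
With no net inversion, constructive interference in reflection requires 2 n t cos θ_r = m λ.
Snell's law: 1.0 sin 25.0° = 1.444 sin θ_r → sin θ_r = 0.293, cos θ_r = 0.956.
Minimum nonzero at m = 1: t = λ / (2 n cos θ_r) = 690 / (2 × 1.444 × 0.956) = 250 nm.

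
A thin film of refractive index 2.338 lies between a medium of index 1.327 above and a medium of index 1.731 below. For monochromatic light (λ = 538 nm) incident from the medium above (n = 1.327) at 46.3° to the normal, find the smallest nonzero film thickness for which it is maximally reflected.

63.1 nm

At the upper boundary (n = 1.327 to n = 2.338) the reflected ray undergoes a half-wave phase shift.
Ray reflecting at the bottom interface goes from n = 2.338 toward n = 1.731: no phase shift.
Exactly one π shift → a net half-wave offset.
So the condition for constructive reflection is 2 n t cos θ_r = (m + ½) λ.
Snell's law: 1.327 sin 46.3° = 2.338 sin θ_r → sin θ_r = 0.410, cos θ_r = 0.912.
Minimum at m = 0: t = λ / (4 n cos θ_r) = 538 / (4 × 2.338 × 0.912) = 63.1 nm.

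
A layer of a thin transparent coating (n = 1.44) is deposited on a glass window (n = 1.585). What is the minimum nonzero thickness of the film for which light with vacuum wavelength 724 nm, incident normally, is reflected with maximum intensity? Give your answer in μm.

0.251 μm

Top surface (1.0 → 1.44): reflection off a higher-index medium gives a half-wave phase shift.
At the lower boundary (n = 1.44 to n = 1.585) the reflected ray undergoes a half-wave phase shift.
The two reflections carry the same phase change, so no net offset.
For bright reflection here: 2 n t = m λ.
Minimum nonzero at m = 1: t = λ / (2 n) = 724 / (2 × 1.44) = 251 nm.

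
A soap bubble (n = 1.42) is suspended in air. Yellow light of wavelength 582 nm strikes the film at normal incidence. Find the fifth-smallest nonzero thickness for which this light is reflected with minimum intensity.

1025 nm

Top surface (1.0 → 1.42): reflection off a higher-index medium gives a half-wave phase shift.
Bottom surface (1.42 → 1.0): reflection off a lower-index medium gives no phase shift.
The two reflections differ by half a wavelength.
For dark reflection here: 2 n t = m λ.
The fifth-smallest nonzero thickness corresponds to m = 5: t = m λ / (2 n) = 5.00 × 582 / (2 × 1.42) = 1025 nm.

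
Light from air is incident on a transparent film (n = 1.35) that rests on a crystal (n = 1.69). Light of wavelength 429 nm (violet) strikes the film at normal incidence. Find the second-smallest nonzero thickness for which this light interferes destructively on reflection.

Ray reflecting at the top interface goes from n = 1.0 toward n = 1.35: a half-wave phase shift.
Bottom surface (1.35 → 1.69): reflection off a higher-index medium gives a half-wave phase shift.
The two reflections carry the same phase change, so no net offset.
So the condition for destructive reflection is 2 n t = (m + ½) λ.
The second-smallest nonzero thickness corresponds to m = 1: t = (m + ½) λ / (2 n) = 1.50 × 429 / (2 × 1.35) = 238 nm.

238 nm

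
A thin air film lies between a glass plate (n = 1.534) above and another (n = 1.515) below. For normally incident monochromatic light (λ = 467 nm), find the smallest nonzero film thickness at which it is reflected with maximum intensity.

Top surface (1.534 → 1.0): reflection off a lower-index medium gives no phase shift.
Bottom surface (1.0 → 1.515): reflection off a higher-index medium gives a half-wave phase shift.
The two reflections differ by half a wavelength.
With one net inversion, constructive interference in reflection requires 2 n t = (m + ½) λ.
Minimum at m = 0: t = λ / (4 n) = 467 / (4 × 1.0) = 117 nm.

117 nm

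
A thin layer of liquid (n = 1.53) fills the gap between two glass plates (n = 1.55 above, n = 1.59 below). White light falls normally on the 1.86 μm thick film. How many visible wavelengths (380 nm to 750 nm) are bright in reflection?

7

At the upper boundary (n = 1.55 to n = 1.53) the reflected ray undergoes no phase shift.
Ray reflecting at the bottom interface goes from n = 1.53 toward n = 1.59: a half-wave phase shift.
Net: one phase inversion between the two reflected rays.
For maximum reflection here: 2 n t = (m + ½) λ.
λ = 2 n t / (m + ½) = 5692 / (m + ½) nm.
m=7: 759 nm (IR); m=8: 670 nm (visible); m=9: 599 nm (visible); m=10: 542 nm (visible); m=11: 495 nm (visible); m=12: 455 nm (visible); m=13: 422 nm (visible); m=14: 393 nm (visible); m=15: 367 nm (UV).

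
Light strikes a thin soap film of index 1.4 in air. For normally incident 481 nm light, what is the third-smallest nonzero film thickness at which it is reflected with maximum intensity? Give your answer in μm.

0.429 μm

Top surface (1.0 → 1.4): reflection off a higher-index medium gives a half-wave phase shift.
At the lower boundary (n = 1.4 to n = 1.0) the reflected ray undergoes no phase shift.
Exactly one π shift → a net half-wave offset.
So the condition for constructive reflection is 2 n t = (m + ½) λ.
The third-smallest nonzero thickness corresponds to m = 2: t = (m + ½) λ / (2 n) = 2.50 × 481 / (2 × 1.4) = 429 nm.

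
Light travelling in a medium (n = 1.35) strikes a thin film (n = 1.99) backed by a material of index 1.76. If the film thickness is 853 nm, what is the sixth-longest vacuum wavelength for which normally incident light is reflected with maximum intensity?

617 nm

Ray reflecting at the top interface goes from n = 1.35 toward n = 1.99: a half-wave phase shift.
At the lower boundary (n = 1.99 to n = 1.76) the reflected ray undergoes no phase shift.
Net: one phase inversion between the two reflected rays.
With one net inversion, constructive interference in reflection requires 2 n t = (m + ½) λ.
λ = 2 n t / (m + ½). The sixth-longest wavelength is m = 5: λ = 2 × 1.99 × 853 / 5.50 = 617 nm.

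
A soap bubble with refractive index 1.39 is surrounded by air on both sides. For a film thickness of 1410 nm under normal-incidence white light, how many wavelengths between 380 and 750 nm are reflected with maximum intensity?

Top surface (1.0 → 1.39): reflection off a higher-index medium gives a half-wave phase shift.
At the lower boundary (n = 1.39 to n = 1.0) the reflected ray undergoes no phase shift.
Exactly one π shift → a net half-wave offset.
For bright reflection here: 2 n t = (m + ½) λ.
λ = 2 n t / (m + ½) = 3920 / (m + ½) nm.
m=4: 871 nm (IR); m=5: 713 nm (visible); m=6: 603 nm (visible); m=7: 523 nm (visible); m=8: 461 nm (visible); m=9: 413 nm (visible); m=10: 373 nm (UV).

5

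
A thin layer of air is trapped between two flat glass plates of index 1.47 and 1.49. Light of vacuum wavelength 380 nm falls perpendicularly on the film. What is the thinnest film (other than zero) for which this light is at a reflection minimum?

190 nm

At the upper boundary (n = 1.47 to n = 1.0) the reflected ray undergoes no phase shift.
Bottom surface (1.0 → 1.49): reflection off a higher-index medium gives a half-wave phase shift.
Net: one phase inversion between the two reflected rays.
With one net inversion, destructive interference in reflection requires 2 n t = m λ.
Minimum nonzero at m = 1: t = λ / (2 n) = 380 / (2 × 1.0) = 190 nm.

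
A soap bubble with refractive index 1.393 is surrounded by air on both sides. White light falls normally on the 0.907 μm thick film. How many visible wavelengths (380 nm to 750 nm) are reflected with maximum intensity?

At the upper boundary (n = 1.0 to n = 1.393) the reflected ray undergoes a half-wave phase shift.
Ray reflecting at the bottom interface goes from n = 1.393 toward n = 1.0: no phase shift.
The two reflections differ by half a wavelength.
So the condition for constructive reflection is 2 n t = (m + ½) λ.
λ = 2 n t / (m + ½) = 2527 / (m + ½) nm.
m=2: 1011 nm (IR); m=3: 722 nm (visible); m=4: 562 nm (visible); m=5: 459 nm (visible); m=6: 389 nm (visible); m=7: 337 nm (UV).

4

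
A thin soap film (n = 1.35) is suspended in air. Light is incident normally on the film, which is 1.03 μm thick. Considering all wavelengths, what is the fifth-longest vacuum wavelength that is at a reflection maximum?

At the upper boundary (n = 1.0 to n = 1.35) the reflected ray undergoes a half-wave phase shift.
Bottom surface (1.35 → 1.0): reflection off a lower-index medium gives no phase shift.
The two reflections differ by half a wavelength.
So the condition for constructive reflection is 2 n t = (m + ½) λ.
λ = 2 n t / (m + ½). The fifth-longest wavelength is m = 4: λ = 2 × 1.35 × 1030 / 4.50 = 618 nm.

618 nm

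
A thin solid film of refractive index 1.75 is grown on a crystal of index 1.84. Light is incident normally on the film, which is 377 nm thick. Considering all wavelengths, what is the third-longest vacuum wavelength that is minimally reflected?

Top surface (1.0 → 1.75): reflection off a higher-index medium gives a half-wave phase shift.
At the lower boundary (n = 1.75 to n = 1.84) the reflected ray undergoes a half-wave phase shift.
The two reflections carry the same phase change, so no net offset.
For weak reflection here: 2 n t = (m + ½) λ.
λ = 2 n t / (m + ½). The third-longest wavelength is m = 2: λ = 2 × 1.75 × 377 / 2.50 = 528 nm.

528 nm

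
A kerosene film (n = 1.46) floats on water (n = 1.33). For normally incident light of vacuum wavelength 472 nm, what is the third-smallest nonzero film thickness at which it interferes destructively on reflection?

Ray reflecting at the top interface goes from n = 1.0 toward n = 1.46: a half-wave phase shift.
Ray reflecting at the bottom interface goes from n = 1.46 toward n = 1.33: no phase shift.
Exactly one π shift → a net half-wave offset.
With one net inversion, destructive interference in reflection requires 2 n t = m λ.
The third-smallest nonzero thickness corresponds to m = 3: t = m λ / (2 n) = 3.00 × 472 / (2 × 1.46) = 485 nm.

485 nm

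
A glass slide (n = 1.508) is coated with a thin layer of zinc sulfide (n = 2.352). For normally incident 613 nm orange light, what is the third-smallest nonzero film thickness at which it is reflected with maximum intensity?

326 nm

Top surface (1.0 → 2.352): reflection off a higher-index medium gives a half-wave phase shift.
Bottom surface (2.352 → 1.508): reflection off a lower-index medium gives no phase shift.
Exactly one π shift → a net half-wave offset.
For strong reflection here: 2 n t = (m + ½) λ.
The third-smallest nonzero thickness corresponds to m = 2: t = (m + ½) λ / (2 n) = 2.50 × 613 / (2 × 2.352) = 326 nm.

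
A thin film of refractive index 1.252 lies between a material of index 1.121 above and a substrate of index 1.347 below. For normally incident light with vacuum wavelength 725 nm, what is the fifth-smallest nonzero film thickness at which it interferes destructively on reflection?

Top surface (1.121 → 1.252): reflection off a higher-index medium gives a half-wave phase shift.
Bottom surface (1.252 → 1.347): reflection off a higher-index medium gives a half-wave phase shift.
The two reflections carry the same phase change, so no net offset.
So the condition for destructive reflection is 2 n t = (m + ½) λ.
The fifth-smallest nonzero thickness corresponds to m = 4: t = (m + ½) λ / (2 n) = 4.50 × 725 / (2 × 1.252) = 1303 nm.

1303 nm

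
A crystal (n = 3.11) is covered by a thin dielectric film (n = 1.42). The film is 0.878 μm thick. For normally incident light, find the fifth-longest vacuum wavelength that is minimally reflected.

At the upper boundary (n = 1.0 to n = 1.42) the reflected ray undergoes a half-wave phase shift.
At the lower boundary (n = 1.42 to n = 3.11) the reflected ray undergoes a half-wave phase shift.
Net: no relative phase inversion (both shifts match).
So the condition for destructive reflection is 2 n t = (m + ½) λ.
λ = 2 n t / (m + ½). The fifth-longest wavelength is m = 4: λ = 2 × 1.42 × 878 / 4.50 = 554 nm.

554 nm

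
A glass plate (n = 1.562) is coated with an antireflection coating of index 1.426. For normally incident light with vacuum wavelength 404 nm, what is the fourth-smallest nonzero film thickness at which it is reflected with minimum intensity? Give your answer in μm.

0.496 μm

Top surface (1.0 → 1.426): reflection off a higher-index medium gives a half-wave phase shift.
Bottom surface (1.426 → 1.562): reflection off a higher-index medium gives a half-wave phase shift.
Net: no relative phase inversion (both shifts match).
For weak reflection here: 2 n t = (m + ½) λ.
The fourth-smallest nonzero thickness corresponds to m = 3: t = (m + ½) λ / (2 n) = 3.50 × 404 / (2 × 1.426) = 496 nm.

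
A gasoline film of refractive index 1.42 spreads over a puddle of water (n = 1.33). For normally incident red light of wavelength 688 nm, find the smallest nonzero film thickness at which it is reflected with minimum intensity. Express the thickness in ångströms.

At the upper boundary (n = 1.0 to n = 1.42) the reflected ray undergoes a half-wave phase shift.
Ray reflecting at the bottom interface goes from n = 1.42 toward n = 1.33: no phase shift.
Net: one phase inversion between the two reflected rays.
With one net inversion, destructive interference in reflection requires 2 n t = m λ.
Minimum nonzero at m = 1: t = λ / (2 n) = 688 / (2 × 1.42) = 242 nm.

2423 Å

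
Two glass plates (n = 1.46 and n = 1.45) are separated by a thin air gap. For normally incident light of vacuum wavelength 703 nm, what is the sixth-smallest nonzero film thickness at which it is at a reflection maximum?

Ray reflecting at the top interface goes from n = 1.46 toward n = 1.0: no phase shift.
At the lower boundary (n = 1.0 to n = 1.45) the reflected ray undergoes a half-wave phase shift.
Net: one phase inversion between the two reflected rays.
So the condition for constructive reflection is 2 n t = (m + ½) λ.
The sixth-smallest nonzero thickness corresponds to m = 5: t = (m + ½) λ / (2 n) = 5.50 × 703 / (2 × 1.0) = 1933 nm.

1933 nm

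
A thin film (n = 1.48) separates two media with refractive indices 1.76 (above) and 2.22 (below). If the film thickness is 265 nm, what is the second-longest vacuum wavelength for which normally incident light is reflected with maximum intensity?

523 nm

Ray reflecting at the top interface goes from n = 1.76 toward n = 1.48: no phase shift.
Bottom surface (1.48 → 2.22): reflection off a higher-index medium gives a half-wave phase shift.
Exactly one π shift → a net half-wave offset.
With one net inversion, constructive interference in reflection requires 2 n t = (m + ½) λ.
λ = 2 n t / (m + ½). The second-longest wavelength is m = 1: λ = 2 × 1.48 × 265 / 1.50 = 523 nm.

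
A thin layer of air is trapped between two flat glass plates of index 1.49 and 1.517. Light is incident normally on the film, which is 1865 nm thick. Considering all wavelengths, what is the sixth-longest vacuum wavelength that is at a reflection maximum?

Top surface (1.49 → 1.0): reflection off a lower-index medium gives no phase shift.
Ray reflecting at the bottom interface goes from n = 1.0 toward n = 1.517: a half-wave phase shift.
The two reflections differ by half a wavelength.
With one net inversion, constructive interference in reflection requires 2 n t = (m + ½) λ.
λ = 2 n t / (m + ½). The sixth-longest wavelength is m = 5: λ = 2 × 1.0 × 1865 / 5.50 = 678 nm.

678 nm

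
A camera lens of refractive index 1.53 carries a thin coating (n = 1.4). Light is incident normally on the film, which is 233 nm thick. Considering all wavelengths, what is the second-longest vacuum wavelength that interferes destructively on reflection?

435 nm

Top surface (1.0 → 1.4): reflection off a higher-index medium gives a half-wave phase shift.
Ray reflecting at the bottom interface goes from n = 1.4 toward n = 1.53: a half-wave phase shift.
The two reflections carry the same phase change, so no net offset.
For dark reflection here: 2 n t = (m + ½) λ.
λ = 2 n t / (m + ½). The second-longest wavelength is m = 1: λ = 2 × 1.4 × 233 / 1.50 = 435 nm.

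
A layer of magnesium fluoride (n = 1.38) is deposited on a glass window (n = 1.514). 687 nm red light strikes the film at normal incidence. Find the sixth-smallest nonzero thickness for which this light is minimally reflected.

At the upper boundary (n = 1.0 to n = 1.38) the reflected ray undergoes a half-wave phase shift.
Bottom surface (1.38 → 1.514): reflection off a higher-index medium gives a half-wave phase shift.
The two reflections carry the same phase change, so no net offset.
So the condition for destructive reflection is 2 n t = (m + ½) λ.
The sixth-smallest nonzero thickness corresponds to m = 5: t = (m + ½) λ / (2 n) = 5.50 × 687 / (2 × 1.38) = 1369 nm.

1369 nm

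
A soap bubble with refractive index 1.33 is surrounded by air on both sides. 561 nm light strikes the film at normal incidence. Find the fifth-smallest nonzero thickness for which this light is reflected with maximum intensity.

949 nm

At the upper boundary (n = 1.0 to n = 1.33) the reflected ray undergoes a half-wave phase shift.
Ray reflecting at the bottom interface goes from n = 1.33 toward n = 1.0: no phase shift.
Exactly one π shift → a net half-wave offset.
So the condition for constructive reflection is 2 n t = (m + ½) λ.
The fifth-smallest nonzero thickness corresponds to m = 4: t = (m + ½) λ / (2 n) = 4.50 × 561 / (2 × 1.33) = 949 nm.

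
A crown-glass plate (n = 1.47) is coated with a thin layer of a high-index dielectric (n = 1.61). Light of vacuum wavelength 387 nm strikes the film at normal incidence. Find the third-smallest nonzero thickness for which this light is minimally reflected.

Top surface (1.0 → 1.61): reflection off a higher-index medium gives a half-wave phase shift.
Bottom surface (1.61 → 1.47): reflection off a lower-index medium gives no phase shift.
Net: one phase inversion between the two reflected rays.
With one net inversion, destructive interference in reflection requires 2 n t = m λ.
The third-smallest nonzero thickness corresponds to m = 3: t = m λ / (2 n) = 3.00 × 387 / (2 × 1.61) = 361 nm.

361 nm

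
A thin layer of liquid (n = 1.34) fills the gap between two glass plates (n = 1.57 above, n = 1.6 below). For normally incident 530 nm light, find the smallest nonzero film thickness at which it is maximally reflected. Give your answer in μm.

Top surface (1.57 → 1.34): reflection off a lower-index medium gives no phase shift.
Bottom surface (1.34 → 1.6): reflection off a higher-index medium gives a half-wave phase shift.
Net: one phase inversion between the two reflected rays.
With one net inversion, constructive interference in reflection requires 2 n t = (m + ½) λ.
Minimum at m = 0: t = λ / (4 n) = 530 / (4 × 1.34) = 98.9 nm.

0.0989 μm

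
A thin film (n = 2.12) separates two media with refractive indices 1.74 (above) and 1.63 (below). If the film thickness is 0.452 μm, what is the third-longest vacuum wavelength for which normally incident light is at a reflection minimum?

At the upper boundary (n = 1.74 to n = 2.12) the reflected ray undergoes a half-wave phase shift.
Ray reflecting at the bottom interface goes from n = 2.12 toward n = 1.63: no phase shift.
Net: one phase inversion between the two reflected rays.
With one net inversion, destructive interference in reflection requires 2 n t = m λ.
λ = 2 n t / m. The third-longest wavelength is m = 3: λ = 2 × 2.12 × 452 / 3.00 = 639 nm.

639 nm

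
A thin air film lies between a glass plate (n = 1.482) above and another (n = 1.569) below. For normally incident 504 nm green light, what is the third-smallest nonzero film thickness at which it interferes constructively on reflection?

At the upper boundary (n = 1.482 to n = 1.0) the reflected ray undergoes no phase shift.
Ray reflecting at the bottom interface goes from n = 1.0 toward n = 1.569: a half-wave phase shift.
The two reflections differ by half a wavelength.
For maximum reflection here: 2 n t = (m + ½) λ.
The third-smallest nonzero thickness corresponds to m = 2: t = (m + ½) λ / (2 n) = 2.50 × 504 / (2 × 1.0) = 630 nm.

630 nm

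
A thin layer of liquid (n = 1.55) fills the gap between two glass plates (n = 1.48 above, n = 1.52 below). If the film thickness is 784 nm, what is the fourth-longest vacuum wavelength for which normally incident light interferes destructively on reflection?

608 nm

Top surface (1.48 → 1.55): reflection off a higher-index medium gives a half-wave phase shift.
Ray reflecting at the bottom interface goes from n = 1.55 toward n = 1.52: no phase shift.
The two reflections differ by half a wavelength.
For minimum reflection here: 2 n t = m λ.
λ = 2 n t / m. The fourth-longest wavelength is m = 4: λ = 2 × 1.55 × 784 / 4.00 = 608 nm.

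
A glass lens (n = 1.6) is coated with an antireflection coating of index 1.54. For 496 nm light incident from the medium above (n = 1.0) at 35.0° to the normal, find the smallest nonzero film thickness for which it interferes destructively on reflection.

At the upper boundary (n = 1.0 to n = 1.54) the reflected ray undergoes a half-wave phase shift.
Bottom surface (1.54 → 1.6): reflection off a higher-index medium gives a half-wave phase shift.
Zero or two π shifts → no net half-wave offset.
For weak reflection here: 2 n t cos θ_r = (m + ½) λ.
Snell's law: 1.0 sin 35.0° = 1.54 sin θ_r → sin θ_r = 0.372, cos θ_r = 0.928.
Minimum at m = 0: t = λ / (4 n cos θ_r) = 496 / (4 × 1.54 × 0.928) = 86.8 nm.

86.8 nm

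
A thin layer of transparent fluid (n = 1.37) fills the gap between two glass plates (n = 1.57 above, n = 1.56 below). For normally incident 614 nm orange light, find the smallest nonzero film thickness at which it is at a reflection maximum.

Ray reflecting at the top interface goes from n = 1.57 toward n = 1.37: no phase shift.
At the lower boundary (n = 1.37 to n = 1.56) the reflected ray undergoes a half-wave phase shift.
The two reflections differ by half a wavelength.
So the condition for constructive reflection is 2 n t = (m + ½) λ.
Minimum at m = 0: t = λ / (4 n) = 614 / (4 × 1.37) = 112 nm.

112 nm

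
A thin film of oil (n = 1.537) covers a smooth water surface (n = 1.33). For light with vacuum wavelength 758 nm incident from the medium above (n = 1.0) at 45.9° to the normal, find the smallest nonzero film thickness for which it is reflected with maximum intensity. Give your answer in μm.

Top surface (1.0 → 1.537): reflection off a higher-index medium gives a half-wave phase shift.
Bottom surface (1.537 → 1.33): reflection off a lower-index medium gives no phase shift.
The two reflections differ by half a wavelength.
With one net inversion, constructive interference in reflection requires 2 n t cos θ_r = (m + ½) λ.
Snell's law: 1.0 sin 45.9° = 1.537 sin θ_r → sin θ_r = 0.467, cos θ_r = 0.884.
Minimum at m = 0: t = λ / (4 n cos θ_r) = 758 / (4 × 1.537 × 0.884) = 139 nm.

0.139 μm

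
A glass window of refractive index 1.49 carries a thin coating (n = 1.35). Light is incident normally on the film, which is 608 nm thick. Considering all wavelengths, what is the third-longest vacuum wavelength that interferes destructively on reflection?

657 nm

At the upper boundary (n = 1.0 to n = 1.35) the reflected ray undergoes a half-wave phase shift.
At the lower boundary (n = 1.35 to n = 1.49) the reflected ray undergoes a half-wave phase shift.
The two reflections carry the same phase change, so no net offset.
For dark reflection here: 2 n t = (m + ½) λ.
λ = 2 n t / (m + ½). The third-longest wavelength is m = 2: λ = 2 × 1.35 × 608 / 2.50 = 657 nm.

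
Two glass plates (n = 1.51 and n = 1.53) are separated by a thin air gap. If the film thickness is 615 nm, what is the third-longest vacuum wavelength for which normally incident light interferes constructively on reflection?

Ray reflecting at the top interface goes from n = 1.51 toward n = 1.0: no phase shift.
Ray reflecting at the bottom interface goes from n = 1.0 toward n = 1.53: a half-wave phase shift.
Exactly one π shift → a net half-wave offset.
For maximum reflection here: 2 n t = (m + ½) λ.
λ = 2 n t / (m + ½). The third-longest wavelength is m = 2: λ = 2 × 1.0 × 615 / 2.50 = 492 nm.

492 nm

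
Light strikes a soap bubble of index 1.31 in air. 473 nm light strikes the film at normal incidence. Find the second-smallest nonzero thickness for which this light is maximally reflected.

271 nm

At the upper boundary (n = 1.0 to n = 1.31) the reflected ray undergoes a half-wave phase shift.
Bottom surface (1.31 → 1.0): reflection off a lower-index medium gives no phase shift.
Exactly one π shift → a net half-wave offset.
For maximum reflection here: 2 n t = (m + ½) λ.
The second-smallest nonzero thickness corresponds to m = 1: t = (m + ½) λ / (2 n) = 1.50 × 473 / (2 × 1.31) = 271 nm.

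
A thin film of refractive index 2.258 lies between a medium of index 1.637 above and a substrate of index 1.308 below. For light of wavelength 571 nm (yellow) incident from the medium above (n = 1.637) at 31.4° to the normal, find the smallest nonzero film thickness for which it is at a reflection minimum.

Ray reflecting at the top interface goes from n = 1.637 toward n = 2.258: a half-wave phase shift.
Ray reflecting at the bottom interface goes from n = 2.258 toward n = 1.308: no phase shift.
Exactly one π shift → a net half-wave offset.
With one net inversion, destructive interference in reflection requires 2 n t cos θ_r = m λ.
Snell's law: 1.637 sin 31.4° = 2.258 sin θ_r → sin θ_r = 0.378, cos θ_r = 0.926.
Minimum nonzero at m = 1: t = λ / (2 n cos θ_r) = 571 / (2 × 2.258 × 0.926) = 137 nm.

137 nm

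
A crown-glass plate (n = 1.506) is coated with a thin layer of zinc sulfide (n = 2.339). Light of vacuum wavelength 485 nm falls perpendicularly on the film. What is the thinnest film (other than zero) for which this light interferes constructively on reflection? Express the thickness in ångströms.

Top surface (1.0 → 2.339): reflection off a higher-index medium gives a half-wave phase shift.
At the lower boundary (n = 2.339 to n = 1.506) the reflected ray undergoes no phase shift.
Net: one phase inversion between the two reflected rays.
So the condition for constructive reflection is 2 n t = (m + ½) λ.
Minimum at m = 0: t = λ / (4 n) = 485 / (4 × 2.339) = 51.8 nm.

518 Å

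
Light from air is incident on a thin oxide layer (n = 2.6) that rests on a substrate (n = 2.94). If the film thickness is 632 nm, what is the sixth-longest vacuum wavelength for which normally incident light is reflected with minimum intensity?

Top surface (1.0 → 2.6): reflection off a higher-index medium gives a half-wave phase shift.
At the lower boundary (n = 2.6 to n = 2.94) the reflected ray undergoes a half-wave phase shift.
Net: no relative phase inversion (both shifts match).
For weak reflection here: 2 n t = (m + ½) λ.
λ = 2 n t / (m + ½). The sixth-longest wavelength is m = 5: λ = 2 × 2.6 × 632 / 5.50 = 598 nm.

598 nm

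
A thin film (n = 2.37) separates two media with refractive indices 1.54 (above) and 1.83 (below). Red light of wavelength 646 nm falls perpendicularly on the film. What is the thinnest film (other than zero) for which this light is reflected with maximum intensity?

Ray reflecting at the top interface goes from n = 1.54 toward n = 2.37: a half-wave phase shift.
At the lower boundary (n = 2.37 to n = 1.83) the reflected ray undergoes no phase shift.
Exactly one π shift → a net half-wave offset.
So the condition for constructive reflection is 2 n t = (m + ½) λ.
Minimum at m = 0: t = λ / (4 n) = 646 / (4 × 2.37) = 68.1 nm.

68.1 nm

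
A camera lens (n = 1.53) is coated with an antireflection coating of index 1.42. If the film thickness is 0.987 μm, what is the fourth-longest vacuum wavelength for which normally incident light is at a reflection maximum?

701 nm

Top surface (1.0 → 1.42): reflection off a higher-index medium gives a half-wave phase shift.
At the lower boundary (n = 1.42 to n = 1.53) the reflected ray undergoes a half-wave phase shift.
The two reflections carry the same phase change, so no net offset.
So the condition for constructive reflection is 2 n t = m λ.
λ = 2 n t / m. The fourth-longest wavelength is m = 4: λ = 2 × 1.42 × 987 / 4.00 = 701 nm.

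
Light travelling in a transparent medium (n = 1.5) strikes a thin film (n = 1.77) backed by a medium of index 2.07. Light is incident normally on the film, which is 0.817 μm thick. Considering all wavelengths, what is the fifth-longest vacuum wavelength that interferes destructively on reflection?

At the upper boundary (n = 1.5 to n = 1.77) the reflected ray undergoes a half-wave phase shift.
Bottom surface (1.77 → 2.07): reflection off a higher-index medium gives a half-wave phase shift.
Net: no relative phase inversion (both shifts match).
With no net inversion, destructive interference in reflection requires 2 n t = (m + ½) λ.
λ = 2 n t / (m + ½). The fifth-longest wavelength is m = 4: λ = 2 × 1.77 × 817 / 4.50 = 643 nm.

643 nm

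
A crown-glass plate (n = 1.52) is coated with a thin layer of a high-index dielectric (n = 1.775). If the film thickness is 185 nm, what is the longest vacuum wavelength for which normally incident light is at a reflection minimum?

657 nm

At the upper boundary (n = 1.0 to n = 1.775) the reflected ray undergoes a half-wave phase shift.
At the lower boundary (n = 1.775 to n = 1.52) the reflected ray undergoes no phase shift.
Exactly one π shift → a net half-wave offset.
With one net inversion, destructive interference in reflection requires 2 n t = m λ.
λ = 2 n t / m. The longest wavelength is m = 1: λ = 2 × 1.775 × 185 / 1.00 = 657 nm.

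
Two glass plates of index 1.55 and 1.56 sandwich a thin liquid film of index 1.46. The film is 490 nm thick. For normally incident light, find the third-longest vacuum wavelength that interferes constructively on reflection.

572 nm

Ray reflecting at the top interface goes from n = 1.55 toward n = 1.46: no phase shift.
Ray reflecting at the bottom interface goes from n = 1.46 toward n = 1.56: a half-wave phase shift.
Net: one phase inversion between the two reflected rays.
So the condition for constructive reflection is 2 n t = (m + ½) λ.
λ = 2 n t / (m + ½). The third-longest wavelength is m = 2: λ = 2 × 1.46 × 490 / 2.50 = 572 nm.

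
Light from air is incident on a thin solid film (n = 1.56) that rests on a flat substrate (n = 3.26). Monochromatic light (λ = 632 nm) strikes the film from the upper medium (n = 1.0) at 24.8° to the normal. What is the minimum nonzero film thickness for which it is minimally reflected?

Top surface (1.0 → 1.56): reflection off a higher-index medium gives a half-wave phase shift.
Bottom surface (1.56 → 3.26): reflection off a higher-index medium gives a half-wave phase shift.
The two reflections carry the same phase change, so no net offset.
With no net inversion, destructive interference in reflection requires 2 n t cos θ_r = (m + ½) λ.
Snell's law: 1.0 sin 24.8° = 1.56 sin θ_r → sin θ_r = 0.269, cos θ_r = 0.963.
Minimum at m = 0: t = λ / (4 n cos θ_r) = 632 / (4 × 1.56 × 0.963) = 105 nm.

105 nm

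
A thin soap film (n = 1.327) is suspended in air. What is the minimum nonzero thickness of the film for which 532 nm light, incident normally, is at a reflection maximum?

100 nm

At the upper boundary (n = 1.0 to n = 1.327) the reflected ray undergoes a half-wave phase shift.
At the lower boundary (n = 1.327 to n = 1.0) the reflected ray undergoes no phase shift.
The two reflections differ by half a wavelength.
With one net inversion, constructive interference in reflection requires 2 n t = (m + ½) λ.
Minimum at m = 0: t = λ / (4 n) = 532 / (4 × 1.327) = 100 nm.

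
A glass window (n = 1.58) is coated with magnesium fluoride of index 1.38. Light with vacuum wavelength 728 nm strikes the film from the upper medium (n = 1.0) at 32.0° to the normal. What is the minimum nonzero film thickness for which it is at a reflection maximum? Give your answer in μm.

Ray reflecting at the top interface goes from n = 1.0 toward n = 1.38: a half-wave phase shift.
Ray reflecting at the bottom interface goes from n = 1.38 toward n = 1.58: a half-wave phase shift.
The two reflections carry the same phase change, so no net offset.
For maximum reflection here: 2 n t cos θ_r = m λ.
Snell's law: 1.0 sin 32.0° = 1.38 sin θ_r → sin θ_r = 0.384, cos θ_r = 0.923.
Minimum nonzero at m = 1: t = λ / (2 n cos θ_r) = 728 / (2 × 1.38 × 0.923) = 286 nm.

0.286 μm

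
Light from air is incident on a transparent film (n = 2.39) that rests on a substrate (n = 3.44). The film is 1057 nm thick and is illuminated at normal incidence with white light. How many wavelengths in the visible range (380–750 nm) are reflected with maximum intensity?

Ray reflecting at the top interface goes from n = 1.0 toward n = 2.39: a half-wave phase shift.
Ray reflecting at the bottom interface goes from n = 2.39 toward n = 3.44: a half-wave phase shift.
The two reflections carry the same phase change, so no net offset.
So the condition for constructive reflection is 2 n t = m λ.
λ = 2 n t / m = 5052 / m nm.
m=6: 842 nm (IR); m=7: 722 nm (visible); m=8: 632 nm (visible); m=9: 561 nm (visible); m=10: 505 nm (visible); m=11: 459 nm (visible); m=12: 421 nm (visible); m=13: 389 nm (visible); m=14: 361 nm (UV).

7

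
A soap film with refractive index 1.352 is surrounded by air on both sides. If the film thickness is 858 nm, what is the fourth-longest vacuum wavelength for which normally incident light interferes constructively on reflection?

663 nm

At the upper boundary (n = 1.0 to n = 1.352) the reflected ray undergoes a half-wave phase shift.
Bottom surface (1.352 → 1.0): reflection off a lower-index medium gives no phase shift.
Exactly one π shift → a net half-wave offset.
With one net inversion, constructive interference in reflection requires 2 n t = (m + ½) λ.
λ = 2 n t / (m + ½). The fourth-longest wavelength is m = 3: λ = 2 × 1.352 × 858 / 3.50 = 663 nm.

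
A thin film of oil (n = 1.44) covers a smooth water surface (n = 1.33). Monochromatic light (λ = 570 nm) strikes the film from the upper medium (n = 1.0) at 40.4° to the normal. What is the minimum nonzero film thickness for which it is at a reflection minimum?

222 nm

At the upper boundary (n = 1.0 to n = 1.44) the reflected ray undergoes a half-wave phase shift.
Bottom surface (1.44 → 1.33): reflection off a lower-index medium gives no phase shift.
Exactly one π shift → a net half-wave offset.
For dark reflection here: 2 n t cos θ_r = m λ.
Snell's law: 1.0 sin 40.4° = 1.44 sin θ_r → sin θ_r = 0.450, cos θ_r = 0.893.
Minimum nonzero at m = 1: t = λ / (2 n cos θ_r) = 570 / (2 × 1.44 × 0.893) = 222 nm.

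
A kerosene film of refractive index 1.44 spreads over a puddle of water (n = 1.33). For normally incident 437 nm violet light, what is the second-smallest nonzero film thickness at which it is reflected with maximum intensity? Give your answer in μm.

0.228 μm

At the upper boundary (n = 1.0 to n = 1.44) the reflected ray undergoes a half-wave phase shift.
At the lower boundary (n = 1.44 to n = 1.33) the reflected ray undergoes no phase shift.
Exactly one π shift → a net half-wave offset.
With one net inversion, constructive interference in reflection requires 2 n t = (m + ½) λ.
The second-smallest nonzero thickness corresponds to m = 1: t = (m + ½) λ / (2 n) = 1.50 × 437 / (2 × 1.44) = 228 nm.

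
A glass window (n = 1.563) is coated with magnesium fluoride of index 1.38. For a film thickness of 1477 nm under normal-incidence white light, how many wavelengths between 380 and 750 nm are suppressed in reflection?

At the upper boundary (n = 1.0 to n = 1.38) the reflected ray undergoes a half-wave phase shift.
Ray reflecting at the bottom interface goes from n = 1.38 toward n = 1.563: a half-wave phase shift.
Zero or two π shifts → no net half-wave offset.
For dark reflection here: 2 n t = (m + ½) λ.
λ = 2 n t / (m + ½) = 4077 / (m + ½) nm.
m=4: 906 nm (IR); m=5: 741 nm (visible); m=6: 627 nm (visible); m=7: 544 nm (visible); m=8: 480 nm (visible); m=9: 429 nm (visible); m=10: 388 nm (visible); m=11: 354 nm (UV).

6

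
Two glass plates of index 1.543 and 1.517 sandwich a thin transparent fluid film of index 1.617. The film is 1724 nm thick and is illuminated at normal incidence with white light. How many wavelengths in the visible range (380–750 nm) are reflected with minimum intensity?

At the upper boundary (n = 1.543 to n = 1.617) the reflected ray undergoes a half-wave phase shift.
Ray reflecting at the bottom interface goes from n = 1.617 toward n = 1.517: no phase shift.
Exactly one π shift → a net half-wave offset.
With one net inversion, destructive interference in reflection requires 2 n t = m λ.
λ = 2 n t / m = 5575 / m nm.
m=7: 796 nm (IR); m=8: 697 nm (visible); m=9: 619 nm (visible); m=10: 558 nm (visible); m=11: 507 nm (visible); m=12: 465 nm (visible); m=13: 429 nm (visible); m=14: 398 nm (visible); m=15: 372 nm (UV).

7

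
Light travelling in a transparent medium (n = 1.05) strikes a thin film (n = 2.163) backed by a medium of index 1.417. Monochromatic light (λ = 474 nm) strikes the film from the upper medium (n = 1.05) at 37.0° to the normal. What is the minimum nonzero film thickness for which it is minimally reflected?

115 nm

At the upper boundary (n = 1.05 to n = 2.163) the reflected ray undergoes a half-wave phase shift.
Bottom surface (2.163 → 1.417): reflection off a lower-index medium gives no phase shift.
The two reflections differ by half a wavelength.
With one net inversion, destructive interference in reflection requires 2 n t cos θ_r = m λ.
Snell's law: 1.05 sin 37.0° = 2.163 sin θ_r → sin θ_r = 0.292, cos θ_r = 0.956.
Minimum nonzero at m = 1: t = λ / (2 n cos θ_r) = 474 / (2 × 2.163 × 0.956) = 115 nm.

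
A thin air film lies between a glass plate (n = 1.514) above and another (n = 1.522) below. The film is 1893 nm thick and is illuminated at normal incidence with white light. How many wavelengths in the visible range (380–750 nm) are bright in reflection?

Top surface (1.514 → 1.0): reflection off a lower-index medium gives no phase shift.
Bottom surface (1.0 → 1.522): reflection off a higher-index medium gives a half-wave phase shift.
Net: one phase inversion between the two reflected rays.
So the condition for constructive reflection is 2 n t = (m + ½) λ.
λ = 2 n t / (m + ½) = 3786 / (m + ½) nm.
m=4: 841 nm (IR); m=5: 688 nm (visible); m=6: 582 nm (visible); m=7: 505 nm (visible); m=8: 445 nm (visible); m=9: 399 nm (visible); m=10: 361 nm (UV).

5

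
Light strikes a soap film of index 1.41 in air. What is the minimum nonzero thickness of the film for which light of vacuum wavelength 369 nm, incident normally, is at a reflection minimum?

Ray reflecting at the top interface goes from n = 1.0 toward n = 1.41: a half-wave phase shift.
Ray reflecting at the bottom interface goes from n = 1.41 toward n = 1.0: no phase shift.
The two reflections differ by half a wavelength.
For dark reflection here: 2 n t = m λ.
Minimum nonzero at m = 1: t = λ / (2 n) = 369 / (2 × 1.41) = 131 nm.

131 nm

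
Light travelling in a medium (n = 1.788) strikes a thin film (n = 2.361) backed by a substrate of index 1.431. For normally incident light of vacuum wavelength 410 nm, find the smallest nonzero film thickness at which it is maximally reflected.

43.4 nm

At the upper boundary (n = 1.788 to n = 2.361) the reflected ray undergoes a half-wave phase shift.
At the lower boundary (n = 2.361 to n = 1.431) the reflected ray undergoes no phase shift.
Net: one phase inversion between the two reflected rays.
So the condition for constructive reflection is 2 n t = (m + ½) λ.
Minimum at m = 0: t = λ / (4 n) = 410 / (4 × 2.361) = 43.4 nm.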